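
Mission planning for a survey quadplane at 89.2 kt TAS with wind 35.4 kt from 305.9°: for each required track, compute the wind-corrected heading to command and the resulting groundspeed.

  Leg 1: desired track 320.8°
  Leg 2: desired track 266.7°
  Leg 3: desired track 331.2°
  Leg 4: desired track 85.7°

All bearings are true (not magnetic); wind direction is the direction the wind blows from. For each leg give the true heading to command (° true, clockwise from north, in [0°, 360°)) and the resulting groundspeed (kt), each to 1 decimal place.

Leg 1: heading=314.9°, groundspeed=54.5 kt
Leg 2: heading=281.2°, groundspeed=58.9 kt
Leg 3: heading=321.4°, groundspeed=55.9 kt
Leg 4: heading=70.9°, groundspeed=113.3 kt

Leg 1: desired track 320.8°; wind correction -5.9° → command heading 314.9°, groundspeed 54.5 kt
Leg 2: desired track 266.7°; wind correction +14.5° → command heading 281.2°, groundspeed 58.9 kt
Leg 3: desired track 331.2°; wind correction -9.8° → command heading 321.4°, groundspeed 55.9 kt
Leg 4: desired track 85.7°; wind correction -14.8° → command heading 70.9°, groundspeed 113.3 kt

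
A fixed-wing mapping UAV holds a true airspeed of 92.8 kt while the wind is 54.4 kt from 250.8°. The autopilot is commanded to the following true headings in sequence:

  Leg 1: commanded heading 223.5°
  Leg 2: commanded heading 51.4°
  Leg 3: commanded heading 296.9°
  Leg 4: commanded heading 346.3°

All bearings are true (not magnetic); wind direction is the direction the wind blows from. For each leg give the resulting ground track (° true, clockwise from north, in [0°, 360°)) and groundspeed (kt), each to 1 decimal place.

Leg 1: heading 223.5°; drift -29.3° → track 194.2°, groundspeed 51.0 kt
Leg 2: heading 51.4°; drift +7.1° → track 58.5°, groundspeed 145.2 kt
Leg 3: heading 296.9°; drift +35.4° → track 332.3°, groundspeed 67.6 kt
Leg 4: heading 346.3°; drift +28.9° → track 15.2°, groundspeed 112.0 kt

Leg 1: track=194.2°, groundspeed=51.0 kt
Leg 2: track=58.5°, groundspeed=145.2 kt
Leg 3: track=332.3°, groundspeed=67.6 kt
Leg 4: track=15.2°, groundspeed=112.0 kt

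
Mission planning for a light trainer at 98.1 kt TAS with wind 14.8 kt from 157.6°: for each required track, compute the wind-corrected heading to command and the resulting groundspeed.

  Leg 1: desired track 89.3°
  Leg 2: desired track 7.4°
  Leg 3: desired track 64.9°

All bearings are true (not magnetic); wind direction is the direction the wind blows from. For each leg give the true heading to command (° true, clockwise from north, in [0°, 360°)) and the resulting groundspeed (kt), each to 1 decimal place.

Leg 1: desired track 89.3°; wind correction +8.1° → command heading 97.4°, groundspeed 91.7 kt
Leg 2: desired track 7.4°; wind correction +4.3° → command heading 11.7°, groundspeed 110.7 kt
Leg 3: desired track 64.9°; wind correction +8.7° → command heading 73.6°, groundspeed 97.7 kt

Leg 1: heading=97.4°, groundspeed=91.7 kt
Leg 2: heading=11.7°, groundspeed=110.7 kt
Leg 3: heading=73.6°, groundspeed=97.7 kt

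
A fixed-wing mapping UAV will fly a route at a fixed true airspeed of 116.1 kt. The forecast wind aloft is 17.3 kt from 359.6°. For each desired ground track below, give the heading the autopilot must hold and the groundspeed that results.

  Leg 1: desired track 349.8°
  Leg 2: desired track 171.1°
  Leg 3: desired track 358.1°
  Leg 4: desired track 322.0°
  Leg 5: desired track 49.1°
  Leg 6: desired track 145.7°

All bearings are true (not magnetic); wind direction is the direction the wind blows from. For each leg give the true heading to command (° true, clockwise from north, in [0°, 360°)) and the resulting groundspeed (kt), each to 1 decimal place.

Leg 1: heading=351.3°, groundspeed=99.0 kt
Leg 2: heading=169.8°, groundspeed=133.2 kt
Leg 3: heading=358.3°, groundspeed=98.8 kt
Leg 4: heading=327.2°, groundspeed=101.9 kt
Leg 5: heading=42.6°, groundspeed=104.1 kt
Leg 6: heading=140.9°, groundspeed=130.1 kt

Leg 1: desired track 349.8°; wind correction +1.5° → command heading 351.3°, groundspeed 99.0 kt
Leg 2: desired track 171.1°; wind correction -1.3° → command heading 169.8°, groundspeed 133.2 kt
Leg 3: desired track 358.1°; wind correction +0.2° → command heading 358.3°, groundspeed 98.8 kt
Leg 4: desired track 322.0°; wind correction +5.2° → command heading 327.2°, groundspeed 101.9 kt
Leg 5: desired track 49.1°; wind correction -6.5° → command heading 42.6°, groundspeed 104.1 kt
Leg 6: desired track 145.7°; wind correction -4.8° → command heading 140.9°, groundspeed 130.1 kt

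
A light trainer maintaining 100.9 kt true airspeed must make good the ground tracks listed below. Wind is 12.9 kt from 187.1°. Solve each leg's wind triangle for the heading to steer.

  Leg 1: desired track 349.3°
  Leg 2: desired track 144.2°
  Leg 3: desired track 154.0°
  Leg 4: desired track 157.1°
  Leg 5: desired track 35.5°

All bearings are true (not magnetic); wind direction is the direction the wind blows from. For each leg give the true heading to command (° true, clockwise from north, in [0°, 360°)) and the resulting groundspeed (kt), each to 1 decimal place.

Leg 1: desired track 349.3°; wind correction -2.2° → command heading 347.1°, groundspeed 113.1 kt
Leg 2: desired track 144.2°; wind correction +5.0° → command heading 149.2°, groundspeed 91.1 kt
Leg 3: desired track 154.0°; wind correction +4.0° → command heading 158.0°, groundspeed 89.8 kt
Leg 4: desired track 157.1°; wind correction +3.7° → command heading 160.8°, groundspeed 89.5 kt
Leg 5: desired track 35.5°; wind correction +3.5° → command heading 39.0°, groundspeed 112.1 kt

Leg 1: heading=347.1°, groundspeed=113.1 kt
Leg 2: heading=149.2°, groundspeed=91.1 kt
Leg 3: heading=158.0°, groundspeed=89.8 kt
Leg 4: heading=160.8°, groundspeed=89.5 kt
Leg 5: heading=39.0°, groundspeed=112.1 kt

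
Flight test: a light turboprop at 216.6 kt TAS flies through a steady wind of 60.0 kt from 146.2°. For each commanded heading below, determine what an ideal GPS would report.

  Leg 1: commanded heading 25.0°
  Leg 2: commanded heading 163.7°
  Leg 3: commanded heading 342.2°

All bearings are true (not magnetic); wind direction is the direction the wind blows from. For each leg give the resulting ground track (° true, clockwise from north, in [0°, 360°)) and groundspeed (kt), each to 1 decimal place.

Leg 1: heading 25.0°; drift -11.7° → track 13.3°, groundspeed 252.9 kt
Leg 2: heading 163.7°; drift +6.5° → track 170.2°, groundspeed 160.4 kt
Leg 3: heading 342.2°; drift -3.5° → track 338.7°, groundspeed 274.8 kt

Leg 1: track=13.3°, groundspeed=252.9 kt
Leg 2: track=170.2°, groundspeed=160.4 kt
Leg 3: track=338.7°, groundspeed=274.8 kt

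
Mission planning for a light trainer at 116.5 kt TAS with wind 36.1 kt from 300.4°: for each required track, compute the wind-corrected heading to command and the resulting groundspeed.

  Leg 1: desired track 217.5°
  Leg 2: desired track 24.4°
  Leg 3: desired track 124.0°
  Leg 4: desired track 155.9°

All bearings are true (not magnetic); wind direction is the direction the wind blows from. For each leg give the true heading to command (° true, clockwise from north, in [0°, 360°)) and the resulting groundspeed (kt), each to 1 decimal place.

Leg 1: desired track 217.5°; wind correction +17.9° → command heading 235.4°, groundspeed 106.4 kt
Leg 2: desired track 24.4°; wind correction -17.9° → command heading 6.5°, groundspeed 107.1 kt
Leg 3: desired track 124.0°; wind correction +1.1° → command heading 125.1°, groundspeed 152.5 kt
Leg 4: desired track 155.9°; wind correction +10.4° → command heading 166.3°, groundspeed 144.0 kt

Leg 1: heading=235.4°, groundspeed=106.4 kt
Leg 2: heading=6.5°, groundspeed=107.1 kt
Leg 3: heading=125.1°, groundspeed=152.5 kt
Leg 4: heading=166.3°, groundspeed=144.0 kt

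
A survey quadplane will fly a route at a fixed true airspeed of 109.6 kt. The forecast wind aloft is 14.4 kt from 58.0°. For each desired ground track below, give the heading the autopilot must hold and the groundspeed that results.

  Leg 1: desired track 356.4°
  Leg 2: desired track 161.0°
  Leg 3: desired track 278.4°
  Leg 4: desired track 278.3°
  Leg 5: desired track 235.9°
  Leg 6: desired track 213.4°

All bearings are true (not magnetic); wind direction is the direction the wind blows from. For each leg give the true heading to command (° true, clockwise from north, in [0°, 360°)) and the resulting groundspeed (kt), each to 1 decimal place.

Leg 1: heading=3.0°, groundspeed=102.0 kt
Leg 2: heading=153.6°, groundspeed=111.9 kt
Leg 3: heading=283.3°, groundspeed=120.2 kt
Leg 4: heading=283.2°, groundspeed=120.2 kt
Leg 5: heading=235.6°, groundspeed=124.0 kt
Leg 6: heading=210.3°, groundspeed=122.5 kt

Leg 1: desired track 356.4°; wind correction +6.6° → command heading 3.0°, groundspeed 102.0 kt
Leg 2: desired track 161.0°; wind correction -7.4° → command heading 153.6°, groundspeed 111.9 kt
Leg 3: desired track 278.4°; wind correction +4.9° → command heading 283.3°, groundspeed 120.2 kt
Leg 4: desired track 278.3°; wind correction +4.9° → command heading 283.2°, groundspeed 120.2 kt
Leg 5: desired track 235.9°; wind correction -0.3° → command heading 235.6°, groundspeed 124.0 kt
Leg 6: desired track 213.4°; wind correction -3.1° → command heading 210.3°, groundspeed 122.5 kt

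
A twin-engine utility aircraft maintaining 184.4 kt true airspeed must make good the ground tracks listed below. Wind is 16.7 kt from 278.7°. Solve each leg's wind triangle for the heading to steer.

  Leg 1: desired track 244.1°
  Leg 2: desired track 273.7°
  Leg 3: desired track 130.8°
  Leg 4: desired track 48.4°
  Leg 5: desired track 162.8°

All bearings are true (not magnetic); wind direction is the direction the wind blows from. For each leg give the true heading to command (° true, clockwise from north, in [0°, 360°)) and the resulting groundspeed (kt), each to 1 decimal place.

Leg 1: desired track 244.1°; wind correction +2.9° → command heading 247.0°, groundspeed 170.4 kt
Leg 2: desired track 273.7°; wind correction +0.5° → command heading 274.2°, groundspeed 167.8 kt
Leg 3: desired track 130.8°; wind correction +2.8° → command heading 133.6°, groundspeed 198.3 kt
Leg 4: desired track 48.4°; wind correction -4.0° → command heading 44.4°, groundspeed 194.6 kt
Leg 5: desired track 162.8°; wind correction +4.7° → command heading 167.5°, groundspeed 191.1 kt

Leg 1: heading=247.0°, groundspeed=170.4 kt
Leg 2: heading=274.2°, groundspeed=167.8 kt
Leg 3: heading=133.6°, groundspeed=198.3 kt
Leg 4: heading=44.4°, groundspeed=194.6 kt
Leg 5: heading=167.5°, groundspeed=191.1 kt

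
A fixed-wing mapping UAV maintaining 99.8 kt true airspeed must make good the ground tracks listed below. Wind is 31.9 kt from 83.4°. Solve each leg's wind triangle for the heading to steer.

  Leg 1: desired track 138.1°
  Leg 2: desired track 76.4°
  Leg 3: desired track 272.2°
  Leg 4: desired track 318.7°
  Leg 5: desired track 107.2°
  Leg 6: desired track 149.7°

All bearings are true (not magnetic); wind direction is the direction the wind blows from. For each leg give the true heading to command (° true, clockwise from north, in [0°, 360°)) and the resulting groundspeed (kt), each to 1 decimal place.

Leg 1: heading=123.0°, groundspeed=77.9 kt
Leg 2: heading=78.6°, groundspeed=68.1 kt
Leg 3: heading=275.0°, groundspeed=131.2 kt
Leg 4: heading=333.9°, groundspeed=114.5 kt
Leg 5: heading=99.8°, groundspeed=69.8 kt
Leg 6: heading=132.7°, groundspeed=82.6 kt

Leg 1: desired track 138.1°; wind correction -15.1° → command heading 123.0°, groundspeed 77.9 kt
Leg 2: desired track 76.4°; wind correction +2.2° → command heading 78.6°, groundspeed 68.1 kt
Leg 3: desired track 272.2°; wind correction +2.8° → command heading 275.0°, groundspeed 131.2 kt
Leg 4: desired track 318.7°; wind correction +15.2° → command heading 333.9°, groundspeed 114.5 kt
Leg 5: desired track 107.2°; wind correction -7.4° → command heading 99.8°, groundspeed 69.8 kt
Leg 6: desired track 149.7°; wind correction -17.0° → command heading 132.7°, groundspeed 82.6 kt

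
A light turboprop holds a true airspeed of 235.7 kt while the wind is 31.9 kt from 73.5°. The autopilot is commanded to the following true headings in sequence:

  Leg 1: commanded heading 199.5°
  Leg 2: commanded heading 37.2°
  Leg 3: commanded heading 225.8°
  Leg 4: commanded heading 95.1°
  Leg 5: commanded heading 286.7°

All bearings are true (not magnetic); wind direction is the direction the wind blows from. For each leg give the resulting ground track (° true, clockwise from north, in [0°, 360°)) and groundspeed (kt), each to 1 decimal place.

Leg 1: heading 199.5°; drift +5.8° → track 205.3°, groundspeed 255.8 kt
Leg 2: heading 37.2°; drift -5.1° → track 32.1°, groundspeed 210.8 kt
Leg 3: heading 225.8°; drift +3.2° → track 229.0°, groundspeed 264.4 kt
Leg 4: heading 95.1°; drift +3.3° → track 98.4°, groundspeed 206.4 kt
Leg 5: heading 286.7°; drift -3.8° → track 282.9°, groundspeed 263.0 kt

Leg 1: track=205.3°, groundspeed=255.8 kt
Leg 2: track=32.1°, groundspeed=210.8 kt
Leg 3: track=229.0°, groundspeed=264.4 kt
Leg 4: track=98.4°, groundspeed=206.4 kt
Leg 5: track=282.9°, groundspeed=263.0 kt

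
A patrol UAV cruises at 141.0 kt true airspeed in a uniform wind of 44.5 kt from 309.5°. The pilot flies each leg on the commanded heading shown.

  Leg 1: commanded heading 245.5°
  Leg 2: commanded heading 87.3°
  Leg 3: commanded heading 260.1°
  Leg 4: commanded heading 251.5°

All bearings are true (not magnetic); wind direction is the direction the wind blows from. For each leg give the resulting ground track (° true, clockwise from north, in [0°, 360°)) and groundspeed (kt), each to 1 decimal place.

Leg 1: heading 245.5°; drift -18.2° → track 227.3°, groundspeed 127.9 kt
Leg 2: heading 87.3°; drift +9.7° → track 97.0°, groundspeed 176.5 kt
Leg 3: heading 260.1°; drift -16.8° → track 243.3°, groundspeed 117.0 kt
Leg 4: heading 251.5°; drift -17.8° → track 233.7°, groundspeed 123.3 kt

Leg 1: track=227.3°, groundspeed=127.9 kt
Leg 2: track=97.0°, groundspeed=176.5 kt
Leg 3: track=243.3°, groundspeed=117.0 kt
Leg 4: track=233.7°, groundspeed=123.3 kt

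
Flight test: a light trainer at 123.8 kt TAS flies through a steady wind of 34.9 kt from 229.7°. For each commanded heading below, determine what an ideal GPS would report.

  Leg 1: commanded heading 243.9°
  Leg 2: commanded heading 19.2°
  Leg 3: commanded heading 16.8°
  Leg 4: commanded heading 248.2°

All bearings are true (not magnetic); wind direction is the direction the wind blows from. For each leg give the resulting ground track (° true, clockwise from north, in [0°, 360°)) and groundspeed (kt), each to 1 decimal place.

Leg 1: track=249.3°, groundspeed=90.4 kt
Leg 2: track=25.8°, groundspeed=154.9 kt
Leg 3: track=23.9°, groundspeed=154.3 kt
Leg 4: track=255.2°, groundspeed=91.4 kt

Leg 1: heading 243.9°; drift +5.4° → track 249.3°, groundspeed 90.4 kt
Leg 2: heading 19.2°; drift +6.6° → track 25.8°, groundspeed 154.9 kt
Leg 3: heading 16.8°; drift +7.1° → track 23.9°, groundspeed 154.3 kt
Leg 4: heading 248.2°; drift +7.0° → track 255.2°, groundspeed 91.4 kt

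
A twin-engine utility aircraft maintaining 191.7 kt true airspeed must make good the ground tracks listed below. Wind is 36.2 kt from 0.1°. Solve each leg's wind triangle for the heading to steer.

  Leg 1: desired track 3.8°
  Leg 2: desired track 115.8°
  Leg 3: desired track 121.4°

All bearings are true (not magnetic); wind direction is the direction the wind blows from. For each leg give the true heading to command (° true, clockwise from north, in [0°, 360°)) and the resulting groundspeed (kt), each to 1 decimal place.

Leg 1: desired track 3.8°; wind correction -0.7° → command heading 3.1°, groundspeed 155.6 kt
Leg 2: desired track 115.8°; wind correction -9.8° → command heading 106.0°, groundspeed 204.6 kt
Leg 3: desired track 121.4°; wind correction -9.3° → command heading 112.1°, groundspeed 208.0 kt

Leg 1: heading=3.1°, groundspeed=155.6 kt
Leg 2: heading=106.0°, groundspeed=204.6 kt
Leg 3: heading=112.1°, groundspeed=208.0 kt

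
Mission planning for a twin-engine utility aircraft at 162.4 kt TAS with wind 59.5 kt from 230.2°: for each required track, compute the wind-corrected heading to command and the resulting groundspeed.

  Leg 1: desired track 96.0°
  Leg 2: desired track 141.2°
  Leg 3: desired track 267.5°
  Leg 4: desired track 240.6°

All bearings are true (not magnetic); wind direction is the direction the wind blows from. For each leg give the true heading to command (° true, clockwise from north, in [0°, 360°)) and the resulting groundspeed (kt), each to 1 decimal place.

Leg 1: desired track 96.0°; wind correction +15.2° → command heading 111.2°, groundspeed 198.2 kt
Leg 2: desired track 141.2°; wind correction +21.5° → command heading 162.7°, groundspeed 150.1 kt
Leg 3: desired track 267.5°; wind correction -12.8° → command heading 254.7°, groundspeed 111.0 kt
Leg 4: desired track 240.6°; wind correction -3.8° → command heading 236.8°, groundspeed 103.5 kt

Leg 1: heading=111.2°, groundspeed=198.2 kt
Leg 2: heading=162.7°, groundspeed=150.1 kt
Leg 3: heading=254.7°, groundspeed=111.0 kt
Leg 4: heading=236.8°, groundspeed=103.5 kt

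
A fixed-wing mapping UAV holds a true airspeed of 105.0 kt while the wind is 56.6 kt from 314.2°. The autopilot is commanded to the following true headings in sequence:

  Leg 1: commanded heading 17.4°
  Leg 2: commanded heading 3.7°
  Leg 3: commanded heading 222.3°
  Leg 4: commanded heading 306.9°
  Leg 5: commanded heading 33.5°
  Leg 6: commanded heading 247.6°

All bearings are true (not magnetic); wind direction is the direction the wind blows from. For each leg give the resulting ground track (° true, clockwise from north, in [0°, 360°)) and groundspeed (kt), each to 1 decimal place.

Leg 1: heading 17.4°; drift +32.4° → track 49.8°, groundspeed 94.2 kt
Leg 2: heading 3.7°; drift +32.2° → track 35.9°, groundspeed 80.7 kt
Leg 3: heading 222.3°; drift -27.9° → track 194.4°, groundspeed 120.9 kt
Leg 4: heading 306.9°; drift -8.4° → track 298.5°, groundspeed 49.4 kt
Leg 5: heading 33.5°; drift +30.5° → track 64.0°, groundspeed 109.6 kt
Leg 6: heading 247.6°; drift -32.2° → track 215.4°, groundspeed 97.5 kt

Leg 1: track=49.8°, groundspeed=94.2 kt
Leg 2: track=35.9°, groundspeed=80.7 kt
Leg 3: track=194.4°, groundspeed=120.9 kt
Leg 4: track=298.5°, groundspeed=49.4 kt
Leg 5: track=64.0°, groundspeed=109.6 kt
Leg 6: track=215.4°, groundspeed=97.5 kt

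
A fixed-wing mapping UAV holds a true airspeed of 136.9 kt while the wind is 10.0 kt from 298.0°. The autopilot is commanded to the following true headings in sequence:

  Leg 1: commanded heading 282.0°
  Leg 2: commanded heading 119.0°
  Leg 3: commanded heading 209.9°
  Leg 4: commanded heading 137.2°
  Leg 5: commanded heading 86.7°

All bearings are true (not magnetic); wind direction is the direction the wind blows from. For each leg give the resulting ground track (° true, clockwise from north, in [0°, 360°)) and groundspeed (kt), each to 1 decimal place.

Leg 1: track=280.8°, groundspeed=127.3 kt
Leg 2: track=118.9°, groundspeed=146.9 kt
Leg 3: track=205.7°, groundspeed=136.9 kt
Leg 4: track=135.9°, groundspeed=146.4 kt
Leg 5: track=88.7°, groundspeed=145.5 kt

Leg 1: heading 282.0°; drift -1.2° → track 280.8°, groundspeed 127.3 kt
Leg 2: heading 119.0°; drift -0.1° → track 118.9°, groundspeed 146.9 kt
Leg 3: heading 209.9°; drift -4.2° → track 205.7°, groundspeed 136.9 kt
Leg 4: heading 137.2°; drift -1.3° → track 135.9°, groundspeed 146.4 kt
Leg 5: heading 86.7°; drift +2.0° → track 88.7°, groundspeed 145.5 kt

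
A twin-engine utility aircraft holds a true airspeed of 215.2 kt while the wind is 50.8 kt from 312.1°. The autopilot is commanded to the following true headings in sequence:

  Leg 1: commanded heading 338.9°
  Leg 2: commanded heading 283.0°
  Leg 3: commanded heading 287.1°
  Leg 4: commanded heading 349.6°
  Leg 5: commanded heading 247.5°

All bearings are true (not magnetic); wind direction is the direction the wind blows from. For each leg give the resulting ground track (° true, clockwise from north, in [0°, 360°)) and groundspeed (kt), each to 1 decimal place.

Leg 1: track=346.6°, groundspeed=171.4 kt
Leg 2: track=274.8°, groundspeed=172.6 kt
Leg 3: track=279.9°, groundspeed=170.5 kt
Leg 4: track=359.6°, groundspeed=177.6 kt
Leg 5: track=234.2°, groundspeed=198.8 kt

Leg 1: heading 338.9°; drift +7.7° → track 346.6°, groundspeed 171.4 kt
Leg 2: heading 283.0°; drift -8.2° → track 274.8°, groundspeed 172.6 kt
Leg 3: heading 287.1°; drift -7.2° → track 279.9°, groundspeed 170.5 kt
Leg 4: heading 349.6°; drift +10.0° → track 359.6°, groundspeed 177.6 kt
Leg 5: heading 247.5°; drift -13.3° → track 234.2°, groundspeed 198.8 kt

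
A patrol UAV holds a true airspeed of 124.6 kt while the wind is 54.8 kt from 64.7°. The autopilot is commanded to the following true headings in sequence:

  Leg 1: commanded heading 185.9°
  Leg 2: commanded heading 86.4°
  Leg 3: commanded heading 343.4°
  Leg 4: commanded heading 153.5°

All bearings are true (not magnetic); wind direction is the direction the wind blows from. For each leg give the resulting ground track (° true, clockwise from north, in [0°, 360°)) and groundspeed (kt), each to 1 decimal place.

Leg 1: track=202.9°, groundspeed=160.0 kt
Leg 2: track=101.8°, groundspeed=76.4 kt
Leg 3: track=318.4°, groundspeed=128.3 kt
Leg 4: track=177.4°, groundspeed=135.1 kt

Leg 1: heading 185.9°; drift +17.0° → track 202.9°, groundspeed 160.0 kt
Leg 2: heading 86.4°; drift +15.4° → track 101.8°, groundspeed 76.4 kt
Leg 3: heading 343.4°; drift -25.0° → track 318.4°, groundspeed 128.3 kt
Leg 4: heading 153.5°; drift +23.9° → track 177.4°, groundspeed 135.1 kt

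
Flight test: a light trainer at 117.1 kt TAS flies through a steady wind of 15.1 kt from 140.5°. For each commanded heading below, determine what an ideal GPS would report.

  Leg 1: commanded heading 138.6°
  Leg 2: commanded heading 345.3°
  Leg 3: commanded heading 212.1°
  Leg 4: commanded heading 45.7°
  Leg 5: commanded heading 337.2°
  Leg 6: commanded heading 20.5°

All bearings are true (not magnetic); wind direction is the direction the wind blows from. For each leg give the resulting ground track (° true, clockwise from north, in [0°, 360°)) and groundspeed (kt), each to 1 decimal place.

Leg 1: heading 138.6°; drift -0.3° → track 138.3°, groundspeed 102.0 kt
Leg 2: heading 345.3°; drift -2.8° → track 342.5°, groundspeed 131.0 kt
Leg 3: heading 212.1°; drift +7.3° → track 219.4°, groundspeed 113.2 kt
Leg 4: heading 45.7°; drift -7.2° → track 38.5°, groundspeed 119.3 kt
Leg 5: heading 337.2°; drift -1.9° → track 335.3°, groundspeed 131.6 kt
Leg 6: heading 20.5°; drift -6.0° → track 14.5°, groundspeed 125.3 kt

Leg 1: track=138.3°, groundspeed=102.0 kt
Leg 2: track=342.5°, groundspeed=131.0 kt
Leg 3: track=219.4°, groundspeed=113.2 kt
Leg 4: track=38.5°, groundspeed=119.3 kt
Leg 5: track=335.3°, groundspeed=131.6 kt
Leg 6: track=14.5°, groundspeed=125.3 kt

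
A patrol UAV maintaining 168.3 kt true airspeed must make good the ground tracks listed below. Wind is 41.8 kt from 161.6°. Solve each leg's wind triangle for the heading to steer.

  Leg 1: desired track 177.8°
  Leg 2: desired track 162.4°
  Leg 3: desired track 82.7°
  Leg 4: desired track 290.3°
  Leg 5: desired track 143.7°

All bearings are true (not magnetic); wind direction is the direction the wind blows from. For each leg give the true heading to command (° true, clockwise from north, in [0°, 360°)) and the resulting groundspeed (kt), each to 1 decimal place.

Leg 1: heading=173.8°, groundspeed=127.8 kt
Leg 2: heading=162.2°, groundspeed=126.5 kt
Leg 3: heading=96.8°, groundspeed=155.2 kt
Leg 4: heading=279.1°, groundspeed=191.2 kt
Leg 5: heading=148.1°, groundspeed=128.0 kt

Leg 1: desired track 177.8°; wind correction -4.0° → command heading 173.8°, groundspeed 127.8 kt
Leg 2: desired track 162.4°; wind correction -0.2° → command heading 162.2°, groundspeed 126.5 kt
Leg 3: desired track 82.7°; wind correction +14.1° → command heading 96.8°, groundspeed 155.2 kt
Leg 4: desired track 290.3°; wind correction -11.2° → command heading 279.1°, groundspeed 191.2 kt
Leg 5: desired track 143.7°; wind correction +4.4° → command heading 148.1°, groundspeed 128.0 kt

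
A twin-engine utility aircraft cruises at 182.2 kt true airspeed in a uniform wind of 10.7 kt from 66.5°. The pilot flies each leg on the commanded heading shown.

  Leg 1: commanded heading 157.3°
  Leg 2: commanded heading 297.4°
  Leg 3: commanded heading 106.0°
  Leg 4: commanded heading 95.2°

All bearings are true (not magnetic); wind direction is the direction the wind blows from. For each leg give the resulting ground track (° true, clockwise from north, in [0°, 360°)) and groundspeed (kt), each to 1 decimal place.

Leg 1: track=160.7°, groundspeed=182.7 kt
Leg 2: track=294.9°, groundspeed=189.1 kt
Leg 3: track=108.2°, groundspeed=174.1 kt
Leg 4: track=96.9°, groundspeed=172.9 kt

Leg 1: heading 157.3°; drift +3.4° → track 160.7°, groundspeed 182.7 kt
Leg 2: heading 297.4°; drift -2.5° → track 294.9°, groundspeed 189.1 kt
Leg 3: heading 106.0°; drift +2.2° → track 108.2°, groundspeed 174.1 kt
Leg 4: heading 95.2°; drift +1.7° → track 96.9°, groundspeed 172.9 kt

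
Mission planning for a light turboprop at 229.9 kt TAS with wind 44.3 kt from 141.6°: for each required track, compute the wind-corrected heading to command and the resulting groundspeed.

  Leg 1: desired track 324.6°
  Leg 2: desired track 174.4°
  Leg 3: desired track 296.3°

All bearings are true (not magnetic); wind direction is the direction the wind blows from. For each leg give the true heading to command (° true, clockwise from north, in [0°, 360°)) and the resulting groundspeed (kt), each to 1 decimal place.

Leg 1: desired track 324.6°; wind correction +0.6° → command heading 325.2°, groundspeed 274.1 kt
Leg 2: desired track 174.4°; wind correction -6.0° → command heading 168.4°, groundspeed 191.4 kt
Leg 3: desired track 296.3°; wind correction -4.7° → command heading 291.6°, groundspeed 269.2 kt

Leg 1: heading=325.2°, groundspeed=274.1 kt
Leg 2: heading=168.4°, groundspeed=191.4 kt
Leg 3: heading=291.6°, groundspeed=269.2 kt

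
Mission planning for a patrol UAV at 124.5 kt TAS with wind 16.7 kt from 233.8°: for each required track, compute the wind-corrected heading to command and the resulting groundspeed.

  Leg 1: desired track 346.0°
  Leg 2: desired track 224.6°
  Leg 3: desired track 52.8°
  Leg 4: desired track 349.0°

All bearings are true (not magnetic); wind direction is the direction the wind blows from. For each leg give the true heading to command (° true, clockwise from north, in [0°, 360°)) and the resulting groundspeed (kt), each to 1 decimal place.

Leg 1: desired track 346.0°; wind correction -7.1° → command heading 338.9°, groundspeed 129.8 kt
Leg 2: desired track 224.6°; wind correction +1.2° → command heading 225.8°, groundspeed 108.0 kt
Leg 3: desired track 52.8°; wind correction -0.1° → command heading 52.7°, groundspeed 141.2 kt
Leg 4: desired track 349.0°; wind correction -7.0° → command heading 342.0°, groundspeed 130.7 kt

Leg 1: heading=338.9°, groundspeed=129.8 kt
Leg 2: heading=225.8°, groundspeed=108.0 kt
Leg 3: heading=52.7°, groundspeed=141.2 kt
Leg 4: heading=342.0°, groundspeed=130.7 kt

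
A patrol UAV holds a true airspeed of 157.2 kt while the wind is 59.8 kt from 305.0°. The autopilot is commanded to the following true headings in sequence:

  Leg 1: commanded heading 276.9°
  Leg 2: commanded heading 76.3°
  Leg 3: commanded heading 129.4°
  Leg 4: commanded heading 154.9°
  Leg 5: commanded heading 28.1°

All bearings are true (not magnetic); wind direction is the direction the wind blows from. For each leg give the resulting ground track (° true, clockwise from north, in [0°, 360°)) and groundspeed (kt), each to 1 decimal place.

Leg 1: track=261.8°, groundspeed=108.2 kt
Leg 2: track=89.2°, groundspeed=201.7 kt
Leg 3: track=128.2°, groundspeed=216.9 kt
Leg 4: track=146.8°, groundspeed=211.2 kt
Leg 5: track=49.7°, groundspeed=161.3 kt

Leg 1: heading 276.9°; drift -15.1° → track 261.8°, groundspeed 108.2 kt
Leg 2: heading 76.3°; drift +12.9° → track 89.2°, groundspeed 201.7 kt
Leg 3: heading 129.4°; drift -1.2° → track 128.2°, groundspeed 216.9 kt
Leg 4: heading 154.9°; drift -8.1° → track 146.8°, groundspeed 211.2 kt
Leg 5: heading 28.1°; drift +21.6° → track 49.7°, groundspeed 161.3 kt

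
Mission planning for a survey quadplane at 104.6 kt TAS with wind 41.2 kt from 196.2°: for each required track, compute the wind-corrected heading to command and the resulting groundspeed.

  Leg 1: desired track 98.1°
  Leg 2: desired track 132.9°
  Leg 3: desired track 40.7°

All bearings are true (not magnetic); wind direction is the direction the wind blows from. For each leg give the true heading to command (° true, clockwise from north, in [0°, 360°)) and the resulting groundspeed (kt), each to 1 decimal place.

Leg 1: desired track 98.1°; wind correction +23.0° → command heading 121.1°, groundspeed 102.1 kt
Leg 2: desired track 132.9°; wind correction +20.6° → command heading 153.5°, groundspeed 79.4 kt
Leg 3: desired track 40.7°; wind correction +9.4° → command heading 50.1°, groundspeed 140.7 kt

Leg 1: heading=121.1°, groundspeed=102.1 kt
Leg 2: heading=153.5°, groundspeed=79.4 kt
Leg 3: heading=50.1°, groundspeed=140.7 kt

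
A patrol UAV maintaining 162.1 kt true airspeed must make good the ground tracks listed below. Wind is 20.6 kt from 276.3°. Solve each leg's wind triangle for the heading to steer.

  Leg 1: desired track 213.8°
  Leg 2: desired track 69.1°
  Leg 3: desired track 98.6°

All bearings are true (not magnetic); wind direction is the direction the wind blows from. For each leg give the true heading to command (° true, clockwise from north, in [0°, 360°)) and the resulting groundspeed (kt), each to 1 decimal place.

Leg 1: desired track 213.8°; wind correction +6.5° → command heading 220.3°, groundspeed 151.6 kt
Leg 2: desired track 69.1°; wind correction -3.3° → command heading 65.8°, groundspeed 180.1 kt
Leg 3: desired track 98.6°; wind correction +0.3° → command heading 98.9°, groundspeed 182.7 kt

Leg 1: heading=220.3°, groundspeed=151.6 kt
Leg 2: heading=65.8°, groundspeed=180.1 kt
Leg 3: heading=98.9°, groundspeed=182.7 kt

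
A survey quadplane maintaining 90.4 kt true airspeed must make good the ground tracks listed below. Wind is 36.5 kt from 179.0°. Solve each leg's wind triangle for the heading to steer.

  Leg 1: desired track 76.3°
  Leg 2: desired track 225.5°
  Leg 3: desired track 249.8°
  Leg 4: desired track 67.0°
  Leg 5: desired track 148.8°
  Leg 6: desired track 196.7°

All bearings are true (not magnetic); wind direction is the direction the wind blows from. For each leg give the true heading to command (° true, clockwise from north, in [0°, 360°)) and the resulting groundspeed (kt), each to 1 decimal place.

Leg 1: desired track 76.3°; wind correction +23.2° → command heading 99.5°, groundspeed 91.1 kt
Leg 2: desired track 225.5°; wind correction -17.0° → command heading 208.5°, groundspeed 61.3 kt
Leg 3: desired track 249.8°; wind correction -22.4° → command heading 227.4°, groundspeed 71.6 kt
Leg 4: desired track 67.0°; wind correction +22.0° → command heading 89.0°, groundspeed 97.5 kt
Leg 5: desired track 148.8°; wind correction +11.7° → command heading 160.5°, groundspeed 57.0 kt
Leg 6: desired track 196.7°; wind correction -7.1° → command heading 189.6°, groundspeed 54.9 kt

Leg 1: heading=99.5°, groundspeed=91.1 kt
Leg 2: heading=208.5°, groundspeed=61.3 kt
Leg 3: heading=227.4°, groundspeed=71.6 kt
Leg 4: heading=89.0°, groundspeed=97.5 kt
Leg 5: heading=160.5°, groundspeed=57.0 kt
Leg 6: heading=189.6°, groundspeed=54.9 kt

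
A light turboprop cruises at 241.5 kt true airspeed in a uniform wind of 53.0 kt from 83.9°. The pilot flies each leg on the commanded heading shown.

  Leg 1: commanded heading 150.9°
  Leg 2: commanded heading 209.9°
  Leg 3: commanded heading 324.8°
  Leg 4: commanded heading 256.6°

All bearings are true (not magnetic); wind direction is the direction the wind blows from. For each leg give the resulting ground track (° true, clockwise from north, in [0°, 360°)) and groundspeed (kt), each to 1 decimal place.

Leg 1: track=163.4°, groundspeed=226.1 kt
Leg 2: track=218.8°, groundspeed=276.0 kt
Leg 3: track=315.0°, groundspeed=271.3 kt
Leg 4: track=257.9°, groundspeed=294.1 kt

Leg 1: heading 150.9°; drift +12.5° → track 163.4°, groundspeed 226.1 kt
Leg 2: heading 209.9°; drift +8.9° → track 218.8°, groundspeed 276.0 kt
Leg 3: heading 324.8°; drift -9.8° → track 315.0°, groundspeed 271.3 kt
Leg 4: heading 256.6°; drift +1.3° → track 257.9°, groundspeed 294.1 kt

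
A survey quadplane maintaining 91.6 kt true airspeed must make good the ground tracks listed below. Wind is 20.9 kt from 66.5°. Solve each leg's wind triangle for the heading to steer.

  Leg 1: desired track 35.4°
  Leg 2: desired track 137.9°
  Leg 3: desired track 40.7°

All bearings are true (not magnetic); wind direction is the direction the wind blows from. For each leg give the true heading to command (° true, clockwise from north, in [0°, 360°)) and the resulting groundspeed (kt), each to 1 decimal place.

Leg 1: desired track 35.4°; wind correction +6.8° → command heading 42.2°, groundspeed 73.1 kt
Leg 2: desired track 137.9°; wind correction -12.5° → command heading 125.4°, groundspeed 82.8 kt
Leg 3: desired track 40.7°; wind correction +5.7° → command heading 46.4°, groundspeed 72.3 kt

Leg 1: heading=42.2°, groundspeed=73.1 kt
Leg 2: heading=125.4°, groundspeed=82.8 kt
Leg 3: heading=46.4°, groundspeed=72.3 kt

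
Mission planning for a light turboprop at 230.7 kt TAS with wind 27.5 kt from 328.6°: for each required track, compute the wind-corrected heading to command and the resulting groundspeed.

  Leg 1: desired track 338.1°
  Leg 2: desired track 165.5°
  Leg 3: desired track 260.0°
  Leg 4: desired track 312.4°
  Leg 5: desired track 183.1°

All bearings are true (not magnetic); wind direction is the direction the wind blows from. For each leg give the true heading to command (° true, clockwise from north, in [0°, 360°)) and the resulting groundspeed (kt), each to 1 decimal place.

Leg 1: desired track 338.1°; wind correction -1.1° → command heading 337.0°, groundspeed 203.5 kt
Leg 2: desired track 165.5°; wind correction +2.0° → command heading 167.5°, groundspeed 256.9 kt
Leg 3: desired track 260.0°; wind correction +6.4° → command heading 266.4°, groundspeed 219.2 kt
Leg 4: desired track 312.4°; wind correction +1.9° → command heading 314.3°, groundspeed 204.2 kt
Leg 5: desired track 183.1°; wind correction +3.9° → command heading 187.0°, groundspeed 252.8 kt

Leg 1: heading=337.0°, groundspeed=203.5 kt
Leg 2: heading=167.5°, groundspeed=256.9 kt
Leg 3: heading=266.4°, groundspeed=219.2 kt
Leg 4: heading=314.3°, groundspeed=204.2 kt
Leg 5: heading=187.0°, groundspeed=252.8 kt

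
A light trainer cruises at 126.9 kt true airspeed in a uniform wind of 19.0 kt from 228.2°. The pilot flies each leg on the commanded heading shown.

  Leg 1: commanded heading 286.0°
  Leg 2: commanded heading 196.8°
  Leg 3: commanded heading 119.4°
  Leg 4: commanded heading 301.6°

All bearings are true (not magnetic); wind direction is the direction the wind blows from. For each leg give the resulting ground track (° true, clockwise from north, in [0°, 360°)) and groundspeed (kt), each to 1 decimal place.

Leg 1: track=293.8°, groundspeed=117.9 kt
Leg 2: track=191.7°, groundspeed=111.1 kt
Leg 3: track=111.7°, groundspeed=134.2 kt
Leg 4: track=310.1°, groundspeed=122.8 kt

Leg 1: heading 286.0°; drift +7.8° → track 293.8°, groundspeed 117.9 kt
Leg 2: heading 196.8°; drift -5.1° → track 191.7°, groundspeed 111.1 kt
Leg 3: heading 119.4°; drift -7.7° → track 111.7°, groundspeed 134.2 kt
Leg 4: heading 301.6°; drift +8.5° → track 310.1°, groundspeed 122.8 kt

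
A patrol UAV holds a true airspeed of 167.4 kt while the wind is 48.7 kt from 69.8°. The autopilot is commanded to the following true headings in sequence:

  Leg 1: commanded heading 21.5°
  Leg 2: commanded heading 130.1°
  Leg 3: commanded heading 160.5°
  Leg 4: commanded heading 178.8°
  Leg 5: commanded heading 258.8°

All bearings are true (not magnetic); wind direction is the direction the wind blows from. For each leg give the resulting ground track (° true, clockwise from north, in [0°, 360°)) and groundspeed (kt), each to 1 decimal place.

Leg 1: track=6.4°, groundspeed=139.8 kt
Leg 2: track=146.5°, groundspeed=149.4 kt
Leg 3: track=176.7°, groundspeed=174.9 kt
Leg 4: track=192.9°, groundspeed=189.0 kt
Leg 5: track=256.8°, groundspeed=215.6 kt

Leg 1: heading 21.5°; drift -15.1° → track 6.4°, groundspeed 139.8 kt
Leg 2: heading 130.1°; drift +16.4° → track 146.5°, groundspeed 149.4 kt
Leg 3: heading 160.5°; drift +16.2° → track 176.7°, groundspeed 174.9 kt
Leg 4: heading 178.8°; drift +14.1° → track 192.9°, groundspeed 189.0 kt
Leg 5: heading 258.8°; drift -2.0° → track 256.8°, groundspeed 215.6 kt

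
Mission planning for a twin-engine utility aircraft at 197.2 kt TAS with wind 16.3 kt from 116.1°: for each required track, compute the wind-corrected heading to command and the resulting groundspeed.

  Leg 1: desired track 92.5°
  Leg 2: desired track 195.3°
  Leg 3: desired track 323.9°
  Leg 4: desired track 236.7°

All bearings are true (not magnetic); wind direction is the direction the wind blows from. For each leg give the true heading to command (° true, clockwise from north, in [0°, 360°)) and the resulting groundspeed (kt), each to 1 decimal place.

Leg 1: desired track 92.5°; wind correction +1.9° → command heading 94.4°, groundspeed 182.2 kt
Leg 2: desired track 195.3°; wind correction -4.7° → command heading 190.6°, groundspeed 193.5 kt
Leg 3: desired track 323.9°; wind correction +2.2° → command heading 326.1°, groundspeed 211.5 kt
Leg 4: desired track 236.7°; wind correction -4.1° → command heading 232.6°, groundspeed 205.0 kt

Leg 1: heading=94.4°, groundspeed=182.2 kt
Leg 2: heading=190.6°, groundspeed=193.5 kt
Leg 3: heading=326.1°, groundspeed=211.5 kt
Leg 4: heading=232.6°, groundspeed=205.0 kt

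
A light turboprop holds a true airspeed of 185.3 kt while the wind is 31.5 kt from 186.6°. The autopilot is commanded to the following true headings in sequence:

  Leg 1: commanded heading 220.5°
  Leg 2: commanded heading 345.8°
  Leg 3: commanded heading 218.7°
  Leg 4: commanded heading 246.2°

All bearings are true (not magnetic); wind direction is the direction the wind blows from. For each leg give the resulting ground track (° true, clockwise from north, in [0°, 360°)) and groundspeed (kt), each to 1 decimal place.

Leg 1: heading 220.5°; drift +6.3° → track 226.8°, groundspeed 160.1 kt
Leg 2: heading 345.8°; drift +3.0° → track 348.8°, groundspeed 215.0 kt
Leg 3: heading 218.7°; drift +6.0° → track 224.7°, groundspeed 159.5 kt
Leg 4: heading 246.2°; drift +9.1° → track 255.3°, groundspeed 171.5 kt

Leg 1: track=226.8°, groundspeed=160.1 kt
Leg 2: track=348.8°, groundspeed=215.0 kt
Leg 3: track=224.7°, groundspeed=159.5 kt
Leg 4: track=255.3°, groundspeed=171.5 kt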